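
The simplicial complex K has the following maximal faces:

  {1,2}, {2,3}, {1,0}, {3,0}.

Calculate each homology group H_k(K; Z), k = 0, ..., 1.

H_0 ≅ Z,  H_1 ≅ Z.

We work with the vertex ordering 0 < 1 < 2 < 3. The simplices of K, each written with vertices in increasing order, are:

  0-simplices (4): [0], [1], [2], [3]
  1-simplices (4): [0,1], [0,3], [1,2], [2,3]

giving chain groups C_0 ≅ Z^4, C_1 ≅ Z^4.

The boundary map ∂_1: C_1 → C_0 maps an edge to its endpoints' difference, ∂[p,q] = q − p.
As a 4×4 matrix over Z this has rank 3, with invariant factors (1,1,1).

Now H_k = ker ∂_k / im ∂_{k+1}, so:

  H_0: rank C_0 − rank ∂_1 = 4 − 3 = 1, and the invariant factors of ∂_1 are all 1, so H_0 = Z.
  H_1: rank ker ∂_1 − rank ∂_2 = (4 − 3) − 0 = 1, and there is no ∂_2, so H_1 = Z.

(K is a triangulation of the circle S^1.)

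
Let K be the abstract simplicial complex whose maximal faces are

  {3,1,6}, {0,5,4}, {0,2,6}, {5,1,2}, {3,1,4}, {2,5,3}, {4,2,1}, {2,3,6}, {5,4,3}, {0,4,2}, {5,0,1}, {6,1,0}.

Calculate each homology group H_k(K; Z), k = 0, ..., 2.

H_0 = Z,  H_1 = Z/2,  H_2 = 0.

K has 7 vertices, 18 edges, 12 triangles.
rank ∂_0 = 0, rank ∂_1 = 6 ⇒ b_0 = 7 − 0 − 6 = 1; all invariant factors of ∂_1 are 1 so no torsion. So H_0 ≅ Z.
rank ∂_1 = 6, rank ∂_2 = 12 ⇒ b_1 = 18 − 6 − 12 = 0; ∂_2 has invariant factor(s) [2] giving torsion. So H_1 ≅ Z/2.
rank ∂_2 = 12, rank ∂_3 = 0 ⇒ b_2 = 12 − 12 − 0 = 0. So H_2 ≅ 0.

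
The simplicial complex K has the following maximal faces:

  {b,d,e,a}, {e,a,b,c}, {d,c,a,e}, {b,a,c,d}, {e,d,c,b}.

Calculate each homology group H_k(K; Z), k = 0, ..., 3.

H_0 = Z,  H_1 = 0,  H_2 = 0,  H_3 = Z.

K has 5 vertices, 10 edges, 10 triangles, 5 3-simplices.
rank ∂_0 = 0, rank ∂_1 = 4 ⇒ b_0 = 5 − 0 − 4 = 1; all invariant factors of ∂_1 are 1 so no torsion. So H_0 ≅ Z.
rank ∂_1 = 4, rank ∂_2 = 6 ⇒ b_1 = 10 − 4 − 6 = 0; all invariant factors of ∂_2 are 1 so no torsion. So H_1 ≅ 0.
rank ∂_2 = 6, rank ∂_3 = 4 ⇒ b_2 = 10 − 6 − 4 = 0; all invariant factors of ∂_3 are 1 so no torsion. So H_2 ≅ 0.
rank ∂_3 = 4, rank ∂_4 = 0 ⇒ b_3 = 5 − 4 − 0 = 1. So H_3 ≅ Z.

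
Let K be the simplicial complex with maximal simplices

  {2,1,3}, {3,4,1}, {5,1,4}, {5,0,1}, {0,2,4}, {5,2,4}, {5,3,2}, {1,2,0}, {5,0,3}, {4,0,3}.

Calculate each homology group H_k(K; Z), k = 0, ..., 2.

Take the total order 0 < 1 < 2 < 3 < 4 < 5 on the vertex set. Then K (dimension 2) consists of the simplices:

  0-simplices (6): [0], [1], [2], [3], [4], [5]
  1-simplices (15): [0,1], [0,2], [0,3], [0,4], [0,5], [1,2], [1,3], [1,4], [1,5], [2,3], [2,4], [2,5], [3,4], [3,5], [4,5]
  2-simplices (10): [0,1,2], [0,1,5], [0,2,4], [0,3,4], [0,3,5], [1,2,3], [1,3,4], [1,4,5], [2,3,5], [2,4,5]

so the chain groups are C_0 ≅ Z^6, C_1 ≅ Z^15, C_2 ≅ Z^10.

The boundary map ∂_1: C_1 → C_0 sends each edge [p,q] (with p < q) to q − p.
As a 6×15 matrix over Z this has rank 5, with invariant factors (1,1,1,1,1).

Boundary ∂_2: C_2 → C_1 acts by ∂[p,q,r] = [q,r] − [p,r] + [p,q]. For instance
  ∂[0,1,5] = [1,5] − [0,5] + [0,1],
  ∂[1,3,4] = [3,4] − [1,4] + [1,3].
The 15×10 boundary matrix has rank 10 and Smith normal form diag(1,1,1,1,1,1,1,1,1,2).

Reading off H_k = ker ∂_k / im ∂_{k+1}:

  H_0: rank C_0 − rank ∂_1 = 6 − 5 = 1, and the invariant factors of ∂_1 are all 1, so H_0 ≅ Z.
  H_1: rank ker ∂_1 − rank ∂_2 = (15 − 5) − 10 = 0, and ∂_2 has invariant factor 2 > 1, so H_1 ≅ Z/2Z.
  H_2: rank ker ∂_2 − rank ∂_3 = (10 − 10) − 0 = 0, and there is no ∂_3, so H_2 ≅ 0.

As a check, the Euler characteristic is 6 − 15 + 10 = 1, which agrees with 1 − 0 + 0 = 1.

H_0 = Z,  H_1 = Z/2Z,  H_2 = 0.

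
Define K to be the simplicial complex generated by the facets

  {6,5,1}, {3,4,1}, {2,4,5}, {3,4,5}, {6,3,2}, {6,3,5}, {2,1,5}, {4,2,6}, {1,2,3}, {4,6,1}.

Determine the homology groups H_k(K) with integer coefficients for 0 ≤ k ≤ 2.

K has 6 vertices, 15 edges, 10 triangles.
rank ∂_0 = 0, rank ∂_1 = 5 ⇒ b_0 = 6 − 0 − 5 = 1; all invariant factors of ∂_1 are 1 so no torsion. So H_0 ≅ Z.
rank ∂_1 = 5, rank ∂_2 = 10 ⇒ b_1 = 15 − 5 − 10 = 0; ∂_2 has invariant factor(s) [2] giving torsion. So H_1 ≅ Z/2Z.
rank ∂_2 = 10, rank ∂_3 = 0 ⇒ b_2 = 10 − 10 − 0 = 0. So H_2 ≅ 0.

H_0 ≅ Z,  H_1 ≅ Z/2Z,  H_2 = 0.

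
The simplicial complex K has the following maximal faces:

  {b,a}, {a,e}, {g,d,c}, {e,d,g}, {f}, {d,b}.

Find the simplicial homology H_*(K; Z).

We work with the vertex ordering a < b < c < d < e < f < g. The simplices of K, each written with vertices in increasing order, are:

  0-simplices (7): a, b, c, d, e, f, g
  1-simplices (8): ab, ae, bd, cd, cg, de, dg, eg
  2-simplices (2): cdg, deg

giving chain groups C_0 ≅ Z^7, C_1 ≅ Z^8, C_2 ≅ Z^2.

Boundary ∂_1: C_1 → C_0 sends each edge [p,q] (with p < q) to q − p.
As a 7×8 matrix over Z this has rank 5, with invariant factors (1,1,1,1,1).

∂_2: C_2 → C_1 sends each 2-simplex [p,q,r] to [q,r] − [p,r] + [p,q]. For instance
  ∂cdg = dg − cg + cd,
  ∂deg = eg − dg + de.
The 8×2 boundary matrix has rank 2 and Smith normal form diag(1,1).

Computing H_k = (kernel of ∂_k) / (image of ∂_{k+1}):

  H_0: rank C_0 − rank ∂_1 = 7 − 5 = 2, and the invariant factors of ∂_1 are all 1, so H_0 ≅ Z^2.
  H_1: rank ker ∂_1 − rank ∂_2 = (8 − 5) − 2 = 1, and the invariant factors of ∂_2 are all 1, so H_1 ≅ Z.
  H_2: rank ker ∂_2 − rank ∂_3 = (2 − 2) − 0 = 0, and there is no ∂_3, so H_2 ≅ 0.

H_0 ≅ Z^2,  H_1 ≅ Z,  H_2 = 0.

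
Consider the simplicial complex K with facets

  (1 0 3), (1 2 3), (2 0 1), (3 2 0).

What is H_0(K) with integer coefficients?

Order the vertices as 0 < 1 < 2 < 3. Listing each simplex with vertices in this order, K has dimension 2 with simplices:

  0-simplices (4): [0], [1], [2], [3]
  1-simplices (6): [0,1], [0,2], [0,3], [1,2], [1,3], [2,3]
  2-simplices (4): [0,1,2], [0,1,3], [0,2,3], [1,2,3]

giving chain groups C_0 ≅ Z^4, C_1 ≅ Z^6, C_2 ≅ Z^4.

∂_1: C_1 → C_0 sends each edge [p,q] (with p < q) to q − p. For instance
  ∂[1,2] = [2] − [1].
As a 4×6 matrix over Z this has rank 3, with invariant factors (1,1,1).

∂_2: C_2 → C_1 maps a triangle to the signed sum of its edges. For instance
  ∂[0,2,3] = [2,3] − [0,3] + [0,2],
  ∂[0,1,2] = [1,2] − [0,2] + [0,1].
As a 6×4 matrix over Z this has rank 3, with invariant factors (1,1,1).

Computing H_k = (kernel of ∂_k) / (image of ∂_{k+1}):

  H_0: rank C_0 − rank ∂_1 = 4 − 3 = 1, and the invariant factors of ∂_1 are all 1, so H_0 ≅ Z.

(K is a triangulation of the 2-sphere S^2.)

H_0 ≅ Z.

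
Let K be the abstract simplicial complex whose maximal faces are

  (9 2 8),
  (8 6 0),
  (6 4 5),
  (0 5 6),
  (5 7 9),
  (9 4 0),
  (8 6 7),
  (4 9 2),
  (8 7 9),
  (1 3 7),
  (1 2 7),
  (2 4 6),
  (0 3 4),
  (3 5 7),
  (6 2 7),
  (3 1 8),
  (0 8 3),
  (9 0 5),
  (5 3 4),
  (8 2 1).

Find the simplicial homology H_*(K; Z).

K has 10 vertices, 30 edges, 20 triangles.
rank ∂_0 = 0, rank ∂_1 = 9 ⇒ b_0 = 10 − 0 − 9 = 1; all invariant factors of ∂_1 are 1 so no torsion. So H_0 = Z.
rank ∂_1 = 9, rank ∂_2 = 20 ⇒ b_1 = 30 − 9 − 20 = 1; ∂_2 has invariant factor(s) [2] giving torsion. So H_1 = Z ⊕ Z/2Z.
rank ∂_2 = 20, rank ∂_3 = 0 ⇒ b_2 = 20 − 20 − 0 = 0. So H_2 = 0.

H_0 = Z,  H_1 = Z ⊕ Z/2Z,  H_2 = 0.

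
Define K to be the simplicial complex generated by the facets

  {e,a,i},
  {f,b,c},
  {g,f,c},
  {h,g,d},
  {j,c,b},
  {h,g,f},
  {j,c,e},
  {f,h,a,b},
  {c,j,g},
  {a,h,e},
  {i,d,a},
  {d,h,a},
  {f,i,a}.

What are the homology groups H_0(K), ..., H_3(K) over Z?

K has 10 vertices, 25 edges, 16 triangles, 1 3-simplex.
rank ∂_0 = 0, rank ∂_1 = 9 ⇒ b_0 = 10 − 0 − 9 = 1; all invariant factors of ∂_1 are 1 so no torsion. So H_0 = Z.
rank ∂_1 = 9, rank ∂_2 = 15 ⇒ b_1 = 25 − 9 − 15 = 1; all invariant factors of ∂_2 are 1 so no torsion. So H_1 = Z.
rank ∂_2 = 15, rank ∂_3 = 1 ⇒ b_2 = 16 − 15 − 1 = 0; all invariant factors of ∂_3 are 1 so no torsion. So H_2 = 0.
rank ∂_3 = 1, rank ∂_4 = 0 ⇒ b_3 = 1 − 1 − 0 = 0. So H_3 = 0.

H_0 = Z,  H_1 = Z,  H_2 = 0,  H_3 = 0.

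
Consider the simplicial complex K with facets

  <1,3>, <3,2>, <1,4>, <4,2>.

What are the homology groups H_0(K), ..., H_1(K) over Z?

Take the total order 1 < 2 < 3 < 4 on the vertex set. Then K (dimension 1) consists of the simplices:

  0-simplices (4): [1], [2], [3], [4]
  1-simplices (4): [1,3], [1,4], [2,3], [2,4]

so the chain groups are C_0 ≅ Z^4, C_1 ≅ Z^4.

Boundary ∂_1: C_1 → C_0 maps an edge to its endpoints' difference, ∂[p,q] = q − p.
This gives a 4×4 integer matrix of rank 3; reducing to Smith normal form yields diagonal entries (1,1,1).

Computing H_k = (kernel of ∂_k) / (image of ∂_{k+1}):

  H_0: rank C_0 − rank ∂_1 = 4 − 3 = 1, and the invariant factors of ∂_1 are all 1, so H_0 = Z.
  H_1: rank ker ∂_1 − rank ∂_2 = (4 − 3) − 0 = 1, and there is no ∂_2, so H_1 = Z.

H_0 ≅ Z,  H_1 ≅ Z.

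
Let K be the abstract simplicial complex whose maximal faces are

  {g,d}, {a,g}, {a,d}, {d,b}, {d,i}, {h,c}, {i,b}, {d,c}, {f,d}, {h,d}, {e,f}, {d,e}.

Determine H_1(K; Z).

H_1 ≅ Z^4.

Take the total order a < b < c < d < e < f < g < h < i on the vertex set. Then K (dimension 1) consists of the simplices:

  0-simplices (9): a, b, c, d, e, f, g, h, i
  1-simplices (12): ad, ag, bd, bi, cd, ch, de, df, dg, dh, di, ef

giving chain groups C_0 ≅ Z^9, C_1 ≅ Z^12.

∂_1: C_1 → C_0 sends each edge [p,q] (with p < q) to q − p.
As a 9×12 matrix over Z this has rank 8, with invariant factors (1,1,1,1,1,1,1,1).

Now H_k = ker ∂_k / im ∂_{k+1}, so:

  H_1: rank ker ∂_1 − rank ∂_2 = (12 − 8) − 0 = 4, and there is no ∂_2, so H_1 ≅ Z^4.

(K is a triangulation of a wedge of 4 circles.)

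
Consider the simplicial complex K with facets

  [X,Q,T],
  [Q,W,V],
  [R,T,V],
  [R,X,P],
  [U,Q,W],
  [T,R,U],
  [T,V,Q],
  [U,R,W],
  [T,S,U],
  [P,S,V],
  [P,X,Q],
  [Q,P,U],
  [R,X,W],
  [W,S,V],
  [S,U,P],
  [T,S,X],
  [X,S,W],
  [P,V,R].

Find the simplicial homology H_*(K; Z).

Take the total order P < Q < R < S < T < U < V < W < X on the vertex set. Then K (dimension 2) consists of the simplices:

  0-simplices (9): P, Q, R, S, T, U, V, W, X
  1-simplices (27): PQ, PR, PS, PU, PV, PX, QT, QU, QV, QW, QX, RT, RU, RV, RW, RX, ST, SU, SV, SW, SX, TU, TV, TX, UW, VW, WX
  2-simplices (18): PQU, PQX, PRV, PRX, PSU, PSV, QTV, QTX, QUW, QVW, RTU, RTV, RUW, RWX, STU, STX, SVW, SWX

Hence C_0 ≅ Z^9, C_1 ≅ Z^27, C_2 ≅ Z^18.

Boundary ∂_1: C_1 → C_0 is given by ∂[p,q] = [q] − [p].
This gives a 9×27 integer matrix of rank 8; reducing to Smith normal form yields diagonal entries (1,1,1,1,1,1,1,1).

Boundary ∂_2: C_2 → C_1 sends each 2-simplex [p,q,r] to [q,r] − [p,r] + [p,q]. For instance
  ∂PQU = QU − PU + PQ,
  ∂STX = TX − SX + ST.
As a 27×18 matrix over Z this has rank 17, with invariant factors (1,1,1,1,1,1,1,1,1,1,1,1,1,1,1,1,1).

Reading off H_k = ker ∂_k / im ∂_{k+1}:

  H_0: rank C_0 − rank ∂_1 = 9 − 8 = 1, and the invariant factors of ∂_1 are all 1, so H_0 ≅ Z.
  H_1: rank ker ∂_1 − rank ∂_2 = (27 − 8) − 17 = 2, and the invariant factors of ∂_2 are all 1, so H_1 ≅ Z^2.
  H_2: rank ker ∂_2 − rank ∂_3 = (18 − 17) − 0 = 1, and there is no ∂_3, so H_2 ≅ Z.

As a check, the Euler characteristic is 9 − 27 + 18 = 0, which agrees with 1 − 2 + 1 = 0.

H_0 ≅ Z,  H_1 ≅ Z^2,  H_2 ≅ Z.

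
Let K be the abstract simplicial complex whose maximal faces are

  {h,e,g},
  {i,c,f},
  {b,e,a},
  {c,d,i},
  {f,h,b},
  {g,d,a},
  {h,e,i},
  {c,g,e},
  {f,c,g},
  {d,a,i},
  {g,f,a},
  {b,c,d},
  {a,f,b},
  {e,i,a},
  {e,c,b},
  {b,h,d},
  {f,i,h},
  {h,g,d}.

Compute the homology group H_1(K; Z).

H_1 = Z^2.

Fix the vertex order a < b < c < d < e < f < g < h < i and write every simplex with vertices in increasing order. Then dim K = 2 and the simplices of K are:

  0-simplices (9): a, b, c, d, e, f, g, h, i
  1-simplices (27): ab, ad, ae, af, ag, ai, bc, bd, be, bf, bh, cd, ce, cf, cg, ci, dg, dh, di, eg, eh, ei, fg, fh, fi, gh, hi
  2-simplices (18): abe, abf, adg, adi, aei, afg, bcd, bce, bdh, bfh, cdi, ceg, cfg, cfi, dgh, egh, ehi, fhi

so the chain groups are C_0 ≅ Z^9, C_1 ≅ Z^27, C_2 ≅ Z^18.

Boundary ∂_1: C_1 → C_0 maps an edge to its endpoints' difference, ∂[p,q] = q − p. For instance
  ∂af = f − a.
The resulting 9×27 matrix has rank 8, and its Smith normal form has invariant factors (1,1,1,1,1,1,1,1).

Boundary ∂_2: C_2 → C_1 acts by ∂[p,q,r] = [q,r] − [p,r] + [p,q]. For instance
  ∂fhi = hi − fi + fh,
  ∂bfh = fh − bh + bf.
This gives a 27×18 integer matrix of rank 17; reducing to Smith normal form yields diagonal entries (1,1,1,1,1,1,1,1,1,1,1,1,1,1,1,1,1).

Reading off H_k = ker ∂_k / im ∂_{k+1}:

  H_1: rank ker ∂_1 − rank ∂_2 = (27 − 8) − 17 = 2, and the invariant factors of ∂_2 are all 1, so H_1 = Z^2.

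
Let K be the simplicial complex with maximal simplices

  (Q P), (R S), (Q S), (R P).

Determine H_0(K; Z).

K has 4 vertices, 4 edges.
rank ∂_0 = 0, rank ∂_1 = 3 ⇒ b_0 = 4 − 0 − 3 = 1; all invariant factors of ∂_1 are 1 so no torsion. So H_0 = Z.

H_0 ≅ Z.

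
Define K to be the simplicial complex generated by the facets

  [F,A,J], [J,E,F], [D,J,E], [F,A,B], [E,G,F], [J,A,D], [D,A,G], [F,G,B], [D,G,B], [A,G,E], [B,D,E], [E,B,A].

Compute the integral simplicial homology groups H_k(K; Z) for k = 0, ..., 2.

Take the total order A < B < D < E < F < G < J on the vertex set. Then K (dimension 2) consists of the simplices:

  0-simplices (7): A, B, D, E, F, G, J
  1-simplices (18): AB, AD, AE, AF, AG, AJ, BD, BE, BF, BG, DE, DG, DJ, EF, EG, EJ, FG, FJ
  2-simplices (12): ABE, ABF, ADG, ADJ, AEG, AFJ, BDE, BDG, BFG, DEJ, EFG, EFJ

so the chain groups are C_0 ≅ Z^7, C_1 ≅ Z^18, C_2 ≅ Z^12.

Boundary ∂_1: C_1 → C_0 is given by ∂[p,q] = [q] − [p]. For instance
  ∂FG = G − F.
The resulting 7×18 matrix has rank 6, and its Smith normal form has invariant factors (1,1,1,1,1,1).

∂_2: C_2 → C_1 maps a triangle to the signed sum of its edges. For instance
  ∂BDE = DE − BE + BD,
  ∂DEJ = EJ − DJ + DE.
The 18×12 boundary matrix has rank 12 and Smith normal form diag(1,1,1,1,1,1,1,1,1,1,1,2).

Computing H_k = (kernel of ∂_k) / (image of ∂_{k+1}):

  H_0: rank C_0 − rank ∂_1 = 7 − 6 = 1, and the invariant factors of ∂_1 are all 1, so H_0 = Z.
  H_1: rank ker ∂_1 − rank ∂_2 = (18 − 6) − 12 = 0, and ∂_2 has invariant factor 2 > 1, so H_1 = Z/2.
  H_2: rank ker ∂_2 − rank ∂_3 = (12 − 12) − 0 = 0, and there is no ∂_3, so H_2 = 0.

As a check, the Euler characteristic is 7 − 18 + 12 = 1, which agrees with 1 − 0 + 0 = 1.

H_0 = Z,  H_1 = Z/2,  H_2 = 0.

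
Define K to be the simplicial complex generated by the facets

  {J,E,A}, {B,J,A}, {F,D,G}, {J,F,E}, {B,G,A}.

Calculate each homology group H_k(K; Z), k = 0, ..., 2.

Take the total order A < B < D < E < F < G < J on the vertex set. Then K (dimension 2) consists of the simplices:

  0-simplices (7): A, B, D, E, F, G, J
  1-simplices (12): AB, AE, AG, AJ, BG, BJ, DF, DG, EF, EJ, FG, FJ
  2-simplices (5): ABG, ABJ, AEJ, DFG, EFJ

Hence C_0 ≅ Z^7, C_1 ≅ Z^12, C_2 ≅ Z^5.

Boundary ∂_1: C_1 → C_0 is given by ∂[p,q] = [q] − [p]. For instance
  ∂FG = G − F.
This gives a 7×12 integer matrix of rank 6; reducing to Smith normal form yields diagonal entries (1,1,1,1,1,1).

∂_2: C_2 → C_1 maps a triangle to the signed sum of its edges. For instance
  ∂ABG = BG − AG + AB,
  ∂AEJ = EJ − AJ + AE.
The 12×5 boundary matrix has rank 5 and Smith normal form diag(1,1,1,1,1).

Now H_k = ker ∂_k / im ∂_{k+1}, so:

  H_0: rank C_0 − rank ∂_1 = 7 − 6 = 1, and the invariant factors of ∂_1 are all 1, so H_0 = Z.
  H_1: rank ker ∂_1 − rank ∂_2 = (12 − 6) − 5 = 1, and the invariant factors of ∂_2 are all 1, so H_1 = Z.
  H_2: rank ker ∂_2 − rank ∂_3 = (5 − 5) − 0 = 0, and there is no ∂_3, so H_2 = 0.

H_0 = Z,  H_1 = Z,  H_2 = 0.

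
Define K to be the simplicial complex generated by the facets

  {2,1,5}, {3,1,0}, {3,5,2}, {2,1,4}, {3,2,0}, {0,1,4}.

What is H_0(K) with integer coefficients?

We work with the vertex ordering 0 < 1 < 2 < 3 < 4 < 5. The simplices of K, each written with vertices in increasing order, are:

  0-simplices (6): [0], [1], [2], [3], [4], [5]
  1-simplices (12): [0,1], [0,2], [0,3], [0,4], [1,2], [1,3], [1,4], [1,5], [2,3], [2,4], [2,5], [3,5]
  2-simplices (6): [0,1,3], [0,1,4], [0,2,3], [1,2,4], [1,2,5], [2,3,5]

giving chain groups C_0 ≅ Z^6, C_1 ≅ Z^12, C_2 ≅ Z^6.

Boundary ∂_1: C_1 → C_0 is given by ∂[p,q] = [q] − [p].
The 6×12 boundary matrix has rank 5 and Smith normal form diag(1,1,1,1,1).

Boundary ∂_2: C_2 → C_1 maps a triangle to the signed sum of its edges. For instance
  ∂[0,1,3] = [1,3] − [0,3] + [0,1],
  ∂[1,2,5] = [2,5] − [1,5] + [1,2].
As a 12×6 matrix over Z this has rank 6, with invariant factors (1,1,1,1,1,1).

Reading off H_k = ker ∂_k / im ∂_{k+1}:

  H_0: rank C_0 − rank ∂_1 = 6 − 5 = 1, and the invariant factors of ∂_1 are all 1, so H_0 = Z.

H_0 ≅ Z.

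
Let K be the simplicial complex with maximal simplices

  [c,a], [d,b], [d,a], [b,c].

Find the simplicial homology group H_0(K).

Take the total order a < b < c < d on the vertex set. Then K (dimension 1) consists of the simplices:

  0-simplices (4): a, b, c, d
  1-simplices (4): ac, ad, bc, bd

Hence C_0 ≅ Z^4, C_1 ≅ Z^4.

The boundary map ∂_1: C_1 → C_0 sends each edge [p,q] (with p < q) to q − p.
The 4×4 boundary matrix has rank 3 and Smith normal form diag(1,1,1).

Reading off H_k = ker ∂_k / im ∂_{k+1}:

  H_0: rank C_0 − rank ∂_1 = 4 − 3 = 1, and the invariant factors of ∂_1 are all 1, so H_0 ≅ Z.

H_0 ≅ Z.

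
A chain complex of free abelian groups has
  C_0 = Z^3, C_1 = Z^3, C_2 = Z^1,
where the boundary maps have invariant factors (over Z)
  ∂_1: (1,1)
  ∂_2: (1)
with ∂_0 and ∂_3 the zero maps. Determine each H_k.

H_0: b_0 = 3 − 0 − 2 = 1; torsion from ∂_1 factors > 1: none. So H_0 = Z.
H_1: b_1 = 3 − 2 − 1 = 0; torsion from ∂_2 factors > 1: none. So H_1 = 0.
H_2: b_2 = 1 − 1 − 0 = 0; torsion from ∂_3 factors > 1: none. So H_2 = 0.

H_0 = Z,  H_1 = 0,  H_2 = 0.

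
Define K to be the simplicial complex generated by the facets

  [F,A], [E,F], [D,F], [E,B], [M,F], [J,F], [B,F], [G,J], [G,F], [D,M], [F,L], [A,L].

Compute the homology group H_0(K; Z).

H_0 ≅ Z.

Fix the vertex order A < B < D < E < F < G < J < L < M and write every simplex with vertices in increasing order. Then dim K = 1 and the simplices of K are:

  0-simplices (9): A, B, D, E, F, G, J, L, M
  1-simplices (12): AF, AL, BE, BF, DF, DM, EF, FG, FJ, FL, FM, GJ

so the chain groups are C_0 ≅ Z^9, C_1 ≅ Z^12.

Boundary ∂_1: C_1 → C_0 is given by ∂[p,q] = [q] − [p]. For instance
  ∂BF = F − B.
The resulting 9×12 matrix has rank 8, and its Smith normal form has invariant factors (1,1,1,1,1,1,1,1).

Reading off H_k = ker ∂_k / im ∂_{k+1}:

  H_0: rank C_0 − rank ∂_1 = 9 − 8 = 1, and the invariant factors of ∂_1 are all 1, so H_0 = Z.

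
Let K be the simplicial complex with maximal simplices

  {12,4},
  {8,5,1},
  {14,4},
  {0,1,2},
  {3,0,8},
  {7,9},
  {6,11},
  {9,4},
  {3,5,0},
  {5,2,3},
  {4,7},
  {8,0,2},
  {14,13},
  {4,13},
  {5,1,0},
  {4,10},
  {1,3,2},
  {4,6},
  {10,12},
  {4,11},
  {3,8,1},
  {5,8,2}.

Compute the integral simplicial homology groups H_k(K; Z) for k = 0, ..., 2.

H_0 ≅ Z^2,  H_1 ≅ Z^4 ⊕ Z/2,  H_2 = 0.

We work with the vertex ordering 0 < 1 < 2 < 3 < 4 < 5 < 6 < 7 < 8 < 9 < 10 < 11 < 12 < 13 < 14. The simplices of K, each written with vertices in increasing order, are:

  0-simplices (15): [0], [1], [2], [3], [4], [5], [6], [7], [8], [9], [10], [11], [12], [13], [14]
  1-simplices (27): (27 of them)
  2-simplices (10): [0,1,2], [0,1,5], [0,2,8], [0,3,5], [0,3,8], [1,2,3], [1,3,8], [1,5,8], [2,3,5], [2,5,8]

Hence C_0 ≅ Z^15, C_1 ≅ Z^27, C_2 ≅ Z^10.

∂_1: C_1 → C_0 is given by ∂[p,q] = [q] − [p].
This gives a 15×27 integer matrix of rank 13; reducing to Smith normal form yields diagonal entries (1,1,1,1,1,1,1,1,1,1,1,1,1).

Boundary ∂_2: C_2 → C_1 acts by ∂[p,q,r] = [q,r] − [p,r] + [p,q]. For instance
  ∂[0,2,8] = [2,8] − [0,8] + [0,2],
  ∂[1,3,8] = [3,8] − [1,8] + [1,3].
The 27×10 boundary matrix has rank 10 and Smith normal form diag(1,1,1,1,1,1,1,1,1,2).

Now H_k = ker ∂_k / im ∂_{k+1}, so:

  H_0: rank C_0 − rank ∂_1 = 15 − 13 = 2, and the invariant factors of ∂_1 are all 1, so H_0 = Z^2.
  H_1: rank ker ∂_1 − rank ∂_2 = (27 − 13) − 10 = 4, and ∂_2 has invariant factor 2 > 1, so H_1 = Z^4 ⊕ Z/2.
  H_2: rank ker ∂_2 − rank ∂_3 = (10 − 10) − 0 = 0, and there is no ∂_3, so H_2 = 0.

(K is a triangulation of the disjoint union of a wedge of 4 circles and the real projective plane RP^2.)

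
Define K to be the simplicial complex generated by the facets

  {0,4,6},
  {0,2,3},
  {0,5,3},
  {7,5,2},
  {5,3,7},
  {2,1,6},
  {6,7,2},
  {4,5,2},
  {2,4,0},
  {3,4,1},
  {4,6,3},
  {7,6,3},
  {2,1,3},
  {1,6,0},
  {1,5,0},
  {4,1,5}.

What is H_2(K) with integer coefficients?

H_2 ≅ Z.

K has 8 vertices, 24 edges, 16 triangles.
rank ∂_2 = 15, rank ∂_3 = 0 ⇒ b_2 = 16 − 15 − 0 = 1. So H_2 ≅ Z.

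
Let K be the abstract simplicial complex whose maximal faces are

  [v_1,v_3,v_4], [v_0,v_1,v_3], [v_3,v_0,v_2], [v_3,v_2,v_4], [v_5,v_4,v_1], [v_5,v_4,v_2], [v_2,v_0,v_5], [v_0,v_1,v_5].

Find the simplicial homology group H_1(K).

H_1 = 0.

We work with the vertex ordering v_0 < v_1 < v_2 < v_3 < v_4 < v_5. The simplices of K, each written with vertices in increasing order, are:

  0-simplices (6): [v_0], [v_1], [v_2], [v_3], [v_4], [v_5]
  1-simplices (12): [v_0,v_1], [v_0,v_2], [v_0,v_3], [v_0,v_5], [v_1,v_3], [v_1,v_4], [v_1,v_5], [v_2,v_3], [v_2,v_4], [v_2,v_5], [v_3,v_4], [v_4,v_5]
  2-simplices (8): [v_0,v_1,v_3], [v_0,v_1,v_5], [v_0,v_2,v_3], [v_0,v_2,v_5], [v_1,v_3,v_4], [v_1,v_4,v_5], [v_2,v_3,v_4], [v_2,v_4,v_5]

Hence C_0 ≅ Z^6, C_1 ≅ Z^12, C_2 ≅ Z^8.

The boundary map ∂_1: C_1 → C_0 is given by ∂[p,q] = [q] − [p]. For instance
  ∂[v_1,v_3] = [v_3] − [v_1].
This gives a 6×12 integer matrix of rank 5; reducing to Smith normal form yields diagonal entries (1,1,1,1,1).

∂_2: C_2 → C_1 maps a triangle to the signed sum of its edges. For instance
  ∂[v_2,v_3,v_4] = [v_3,v_4] − [v_2,v_4] + [v_2,v_3],
  ∂[v_0,v_1,v_3] = [v_1,v_3] − [v_0,v_3] + [v_0,v_1].
This gives a 12×8 integer matrix of rank 7; reducing to Smith normal form yields diagonal entries (1,1,1,1,1,1,1).

Reading off H_k = ker ∂_k / im ∂_{k+1}:

  H_1: rank ker ∂_1 − rank ∂_2 = (12 − 5) − 7 = 0, and the invariant factors of ∂_2 are all 1, so H_1 ≅ 0.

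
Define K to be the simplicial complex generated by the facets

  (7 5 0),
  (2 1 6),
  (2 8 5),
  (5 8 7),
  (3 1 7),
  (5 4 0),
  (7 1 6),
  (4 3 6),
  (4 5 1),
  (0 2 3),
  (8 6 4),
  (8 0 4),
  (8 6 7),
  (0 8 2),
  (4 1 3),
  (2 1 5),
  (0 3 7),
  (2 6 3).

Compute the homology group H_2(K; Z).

Take the total order 0 < 1 < 2 < 3 < 4 < 5 < 6 < 7 < 8 on the vertex set. Then K (dimension 2) consists of the simplices:

  0-simplices (9): [0], [1], [2], [3], [4], [5], [6], [7], [8]
  1-simplices (27): (27 of them)
  2-simplices (18): [0,2,3], [0,2,8], [0,3,7], [0,4,5], [0,4,8], [0,5,7], [1,2,5], [1,2,6], [1,3,4], [1,3,7], [1,4,5], [1,6,7], [2,3,6], [2,5,8], [3,4,6], [4,6,8], [5,7,8], [6,7,8]

giving chain groups C_0 ≅ Z^9, C_1 ≅ Z^27, C_2 ≅ Z^18.

Boundary ∂_1: C_1 → C_0 is given by ∂[p,q] = [q] − [p]. For instance
  ∂[3,7] = [7] − [3].
The 9×27 boundary matrix has rank 8 and Smith normal form diag(1,1,1,1,1,1,1,1).

Boundary ∂_2: C_2 → C_1 maps a triangle to the signed sum of its edges. For instance
  ∂[1,4,5] = [4,5] − [1,5] + [1,4],
  ∂[2,5,8] = [5,8] − [2,8] + [2,5].
The resulting 27×18 matrix has rank 18, and its Smith normal form has invariant factors (1,1,1,1,1,1,1,1,1,1,1,1,1,1,1,1,1,2).

From H_k ≅ ker(∂_k) / im(∂_{k+1}) we obtain:

  H_2: rank ker ∂_2 − rank ∂_3 = (18 − 18) − 0 = 0, and there is no ∂_3, so H_2 ≅ 0.

H_2 ≅ 0.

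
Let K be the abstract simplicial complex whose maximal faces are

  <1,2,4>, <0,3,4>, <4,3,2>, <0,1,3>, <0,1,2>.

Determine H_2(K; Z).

H_2 = 0.

Take the total order 0 < 1 < 2 < 3 < 4 on the vertex set. Then K (dimension 2) consists of the simplices:

  0-simplices (5): [0], [1], [2], [3], [4]
  1-simplices (10): [0,1], [0,2], [0,3], [0,4], [1,2], [1,3], [1,4], [2,3], [2,4], [3,4]
  2-simplices (5): [0,1,2], [0,1,3], [0,3,4], [1,2,4], [2,3,4]

giving chain groups C_0 ≅ Z^5, C_1 ≅ Z^10, C_2 ≅ Z^5.

Boundary ∂_1: C_1 → C_0 is given by ∂[p,q] = [q] − [p]. For instance
  ∂[1,4] = [4] − [1].
The 5×10 boundary matrix has rank 4 and Smith normal form diag(1,1,1,1).

∂_2: C_2 → C_1 acts by ∂[p,q,r] = [q,r] − [p,r] + [p,q]. For instance
  ∂[0,1,2] = [1,2] − [0,2] + [0,1],
  ∂[0,3,4] = [3,4] − [0,4] + [0,3].
This gives a 10×5 integer matrix of rank 5; reducing to Smith normal form yields diagonal entries (1,1,1,1,1).

From H_k ≅ ker(∂_k) / im(∂_{k+1}) we obtain:

  H_2: rank ker ∂_2 − rank ∂_3 = (5 − 5) − 0 = 0, and there is no ∂_3, so H_2 ≅ 0.

(K is a triangulation of the Möbius band.)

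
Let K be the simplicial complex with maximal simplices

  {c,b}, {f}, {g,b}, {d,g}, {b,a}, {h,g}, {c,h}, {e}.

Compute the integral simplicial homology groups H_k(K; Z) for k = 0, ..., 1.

H_0 ≅ Z^3,  H_1 ≅ Z.

Take the total order a < b < c < d < e < f < g < h on the vertex set. Then K (dimension 1) consists of the simplices:

  0-simplices (8): a, b, c, d, e, f, g, h
  1-simplices (6): ab, bc, bg, ch, dg, gh

so the chain groups are C_0 ≅ Z^8, C_1 ≅ Z^6.

∂_1: C_1 → C_0 sends each edge [p,q] (with p < q) to q − p. For instance
  ∂dg = g − d.
This gives a 8×6 integer matrix of rank 5; reducing to Smith normal form yields diagonal entries (1,1,1,1,1).

Now H_k = ker ∂_k / im ∂_{k+1}, so:

  H_0: rank C_0 − rank ∂_1 = 8 − 5 = 3, and the invariant factors of ∂_1 are all 1, so H_0 ≅ Z^3.
  H_1: rank ker ∂_1 − rank ∂_2 = (6 − 5) − 0 = 1, and there is no ∂_2, so H_1 ≅ Z.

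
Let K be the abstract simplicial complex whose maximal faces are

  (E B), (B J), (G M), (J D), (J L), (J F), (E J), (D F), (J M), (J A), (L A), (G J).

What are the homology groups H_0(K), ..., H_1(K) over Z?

H_0 = Z,  H_1 = Z^4.

Take the total order A < B < D < E < F < G < J < L < M on the vertex set. Then K (dimension 1) consists of the simplices:

  0-simplices (9): A, B, D, E, F, G, J, L, M
  1-simplices (12): AJ, AL, BE, BJ, DF, DJ, EJ, FJ, GJ, GM, JL, JM

so the chain groups are C_0 ≅ Z^9, C_1 ≅ Z^12.

The boundary map ∂_1: C_1 → C_0 maps an edge to its endpoints' difference, ∂[p,q] = q − p.
The resulting 9×12 matrix has rank 8, and its Smith normal form has invariant factors (1,1,1,1,1,1,1,1).

From H_k ≅ ker(∂_k) / im(∂_{k+1}) we obtain:

  H_0: rank C_0 − rank ∂_1 = 9 − 8 = 1, and the invariant factors of ∂_1 are all 1, so H_0 = Z.
  H_1: rank ker ∂_1 − rank ∂_2 = (12 − 8) − 0 = 4, and there is no ∂_2, so H_1 = Z^4.

As a check, the Euler characteristic is 9 − 12 = -3, which agrees with 1 − 4 = -3.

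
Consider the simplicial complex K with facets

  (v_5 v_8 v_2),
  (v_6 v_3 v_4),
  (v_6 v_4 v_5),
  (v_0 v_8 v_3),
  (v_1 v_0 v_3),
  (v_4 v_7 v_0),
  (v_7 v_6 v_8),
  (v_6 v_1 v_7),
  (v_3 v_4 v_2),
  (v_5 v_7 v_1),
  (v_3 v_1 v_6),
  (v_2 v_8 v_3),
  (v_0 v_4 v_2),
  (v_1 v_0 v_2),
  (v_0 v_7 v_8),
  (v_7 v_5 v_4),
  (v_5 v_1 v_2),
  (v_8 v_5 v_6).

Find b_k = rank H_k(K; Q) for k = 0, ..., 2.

b_0 = 1, b_1 = 1, b_2 = 0.

Fix the vertex order v_0 < v_1 < v_2 < v_3 < v_4 < v_5 < v_6 < v_7 < v_8 and write every simplex with vertices in increasing order. Then dim K = 2 and the simplices of K are:

  0-simplices (9): [v_0], [v_1], [v_2], [v_3], [v_4], [v_5], [v_6], [v_7], [v_8]
  1-simplices (27): (27 of them)
  2-simplices (18): (18 of them)

so the chain groups are C_0 ≅ Z^9, C_1 ≅ Z^27, C_2 ≅ Z^18.

Boundary ∂_1: C_1 → C_0 maps an edge to its endpoints' difference, ∂[p,q] = q − p. For instance
  ∂[v_0,v_8] = [v_8] − [v_0].
The resulting 9×27 matrix has rank 8, and its Smith normal form has invariant factors (1,1,1,1,1,1,1,1).

The boundary map ∂_2: C_2 → C_1 maps a triangle to the signed sum of its edges. For instance
  ∂[v_4,v_5,v_6] = [v_5,v_6] − [v_4,v_6] + [v_4,v_5],
  ∂[v_6,v_7,v_8] = [v_7,v_8] − [v_6,v_8] + [v_6,v_7].
The 27×18 boundary matrix has rank 18 and Smith normal form diag(1,1,1,1,1,1,1,1,1,1,1,1,1,1,1,1,1,2).

Now H_k = ker ∂_k / im ∂_{k+1}, so:

  H_0: rank C_0 − rank ∂_1 = 9 − 8 = 1, and the invariant factors of ∂_1 are all 1, so H_0 = Z.
  H_1: rank ker ∂_1 − rank ∂_2 = (27 − 8) − 18 = 1, and ∂_2 has invariant factor 2 > 1, so H_1 = Z ⊕ Z/2Z.
  H_2: rank ker ∂_2 − rank ∂_3 = (18 − 18) − 0 = 0, and there is no ∂_3, so H_2 = 0.

As a check, the Euler characteristic is 9 − 27 + 18 = 0, which agrees with 1 − 1 + 0 = 0.

Hence the Betti numbers are b_0 = 1, b_1 = 1, b_2 = 0.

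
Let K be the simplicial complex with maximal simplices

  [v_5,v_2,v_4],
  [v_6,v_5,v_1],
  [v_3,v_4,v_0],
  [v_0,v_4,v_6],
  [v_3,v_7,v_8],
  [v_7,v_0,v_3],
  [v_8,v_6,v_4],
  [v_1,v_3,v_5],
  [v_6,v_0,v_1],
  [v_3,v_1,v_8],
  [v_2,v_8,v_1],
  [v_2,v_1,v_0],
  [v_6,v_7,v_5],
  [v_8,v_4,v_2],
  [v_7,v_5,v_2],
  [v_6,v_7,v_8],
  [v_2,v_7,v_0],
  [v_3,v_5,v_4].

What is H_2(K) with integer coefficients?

H_2 = Z.

We work with the vertex ordering v_0 < v_1 < v_2 < v_3 < v_4 < v_5 < v_6 < v_7 < v_8. The simplices of K, each written with vertices in increasing order, are:

  0-simplices (9): [v_0], [v_1], [v_2], [v_3], [v_4], [v_5], [v_6], [v_7], [v_8]
  1-simplices (27): (27 of them)
  2-simplices (18): (18 of them)

Hence C_0 ≅ Z^9, C_1 ≅ Z^27, C_2 ≅ Z^18.

The boundary map ∂_1: C_1 → C_0 maps an edge to its endpoints' difference, ∂[p,q] = q − p.
The resulting 9×27 matrix has rank 8, and its Smith normal form has invariant factors (1,1,1,1,1,1,1,1).

∂_2: C_2 → C_1 maps a triangle to the signed sum of its edges. For instance
  ∂[v_2,v_4,v_8] = [v_4,v_8] − [v_2,v_8] + [v_2,v_4],
  ∂[v_3,v_7,v_8] = [v_7,v_8] − [v_3,v_8] + [v_3,v_7].
This gives a 27×18 integer matrix of rank 17; reducing to Smith normal form yields diagonal entries (1,1,1,1,1,1,1,1,1,1,1,1,1,1,1,1,1).

From H_k ≅ ker(∂_k) / im(∂_{k+1}) we obtain:

  H_2: rank ker ∂_2 − rank ∂_3 = (18 − 17) − 0 = 1, and there is no ∂_3, so H_2 = Z.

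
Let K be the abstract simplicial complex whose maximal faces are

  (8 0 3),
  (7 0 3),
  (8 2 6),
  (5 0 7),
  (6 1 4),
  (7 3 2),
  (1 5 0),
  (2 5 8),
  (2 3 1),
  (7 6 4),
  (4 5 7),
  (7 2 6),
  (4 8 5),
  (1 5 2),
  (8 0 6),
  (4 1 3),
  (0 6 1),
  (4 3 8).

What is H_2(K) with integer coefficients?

H_2 = Z.

We work with the vertex ordering 0 < 1 < 2 < 3 < 4 < 5 < 6 < 7 < 8. The simplices of K, each written with vertices in increasing order, are:

  0-simplices (9): [0], [1], [2], [3], [4], [5], [6], [7], [8]
  1-simplices (27): (27 of them)
  2-simplices (18): [0,1,5], [0,1,6], [0,3,7], [0,3,8], [0,5,7], [0,6,8], [1,2,3], [1,2,5], [1,3,4], [1,4,6], [2,3,7], [2,5,8], [2,6,7], [2,6,8], [3,4,8], [4,5,7], [4,5,8], [4,6,7]

so the chain groups are C_0 ≅ Z^9, C_1 ≅ Z^27, C_2 ≅ Z^18.

∂_1: C_1 → C_0 is given by ∂[p,q] = [q] − [p].
The resulting 9×27 matrix has rank 8, and its Smith normal form has invariant factors (1,1,1,1,1,1,1,1).

The boundary map ∂_2: C_2 → C_1 maps a triangle to the signed sum of its edges. For instance
  ∂[2,3,7] = [3,7] − [2,7] + [2,3],
  ∂[4,5,8] = [5,8] − [4,8] + [4,5].
The resulting 27×18 matrix has rank 17, and its Smith normal form has invariant factors (1,1,1,1,1,1,1,1,1,1,1,1,1,1,1,1,1).

Computing H_k = (kernel of ∂_k) / (image of ∂_{k+1}):

  H_2: rank ker ∂_2 − rank ∂_3 = (18 − 17) − 0 = 1, and there is no ∂_3, so H_2 ≅ Z.

(K is a triangulation of the torus T^2.)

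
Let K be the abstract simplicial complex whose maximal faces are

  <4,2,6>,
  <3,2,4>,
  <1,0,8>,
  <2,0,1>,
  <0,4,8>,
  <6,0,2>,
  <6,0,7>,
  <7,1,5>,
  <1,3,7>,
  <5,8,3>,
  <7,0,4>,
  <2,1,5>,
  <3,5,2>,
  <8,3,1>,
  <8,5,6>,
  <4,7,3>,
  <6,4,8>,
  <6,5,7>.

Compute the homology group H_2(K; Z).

Order the vertices as 0 < 1 < 2 < 3 < 4 < 5 < 6 < 7 < 8. Listing each simplex with vertices in this order, K has dimension 2 with simplices:

  0-simplices (9): [0], [1], [2], [3], [4], [5], [6], [7], [8]
  1-simplices (27): (27 of them)
  2-simplices (18): [0,1,2], [0,1,8], [0,2,6], [0,4,7], [0,4,8], [0,6,7], [1,2,5], [1,3,7], [1,3,8], [1,5,7], [2,3,4], [2,3,5], [2,4,6], [3,4,7], [3,5,8], [4,6,8], [5,6,7], [5,6,8]

Hence C_0 ≅ Z^9, C_1 ≅ Z^27, C_2 ≅ Z^18.

The boundary map ∂_1: C_1 → C_0 maps an edge to its endpoints' difference, ∂[p,q] = q − p.
The 9×27 boundary matrix has rank 8 and Smith normal form diag(1,1,1,1,1,1,1,1).

The boundary map ∂_2: C_2 → C_1 acts by ∂[p,q,r] = [q,r] − [p,r] + [p,q]. For instance
  ∂[3,5,8] = [5,8] − [3,8] + [3,5],
  ∂[2,3,5] = [3,5] − [2,5] + [2,3].
This gives a 27×18 integer matrix of rank 18; reducing to Smith normal form yields diagonal entries (1,1,1,1,1,1,1,1,1,1,1,1,1,1,1,1,1,2).

Computing H_k = (kernel of ∂_k) / (image of ∂_{k+1}):

  H_2: rank ker ∂_2 − rank ∂_3 = (18 − 18) − 0 = 0, and there is no ∂_3, so H_2 = 0.

H_2 ≅ 0.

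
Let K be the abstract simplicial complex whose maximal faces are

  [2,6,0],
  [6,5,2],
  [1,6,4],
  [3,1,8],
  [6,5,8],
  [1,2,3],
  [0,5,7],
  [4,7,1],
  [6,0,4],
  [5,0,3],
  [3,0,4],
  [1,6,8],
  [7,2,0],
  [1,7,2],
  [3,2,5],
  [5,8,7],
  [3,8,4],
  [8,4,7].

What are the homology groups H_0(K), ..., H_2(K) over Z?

Take the total order 0 < 1 < 2 < 3 < 4 < 5 < 6 < 7 < 8 on the vertex set. Then K (dimension 2) consists of the simplices:

  0-simplices (9): [0], [1], [2], [3], [4], [5], [6], [7], [8]
  1-simplices (27): (27 of them)
  2-simplices (18): [0,2,6], [0,2,7], [0,3,4], [0,3,5], [0,4,6], [0,5,7], [1,2,3], [1,2,7], [1,3,8], [1,4,6], [1,4,7], [1,6,8], [2,3,5], [2,5,6], [3,4,8], [4,7,8], [5,6,8], [5,7,8]

giving chain groups C_0 ≅ Z^9, C_1 ≅ Z^27, C_2 ≅ Z^18.

Boundary ∂_1: C_1 → C_0 maps an edge to its endpoints' difference, ∂[p,q] = q − p.
As a 9×27 matrix over Z this has rank 8, with invariant factors (1,1,1,1,1,1,1,1).

The boundary map ∂_2: C_2 → C_1 acts by ∂[p,q,r] = [q,r] − [p,r] + [p,q]. For instance
  ∂[1,3,8] = [3,8] − [1,8] + [1,3],
  ∂[2,5,6] = [5,6] − [2,6] + [2,5].
This gives a 27×18 integer matrix of rank 18; reducing to Smith normal form yields diagonal entries (1,1,1,1,1,1,1,1,1,1,1,1,1,1,1,1,1,2).

Reading off H_k = ker ∂_k / im ∂_{k+1}:

  H_0: rank C_0 − rank ∂_1 = 9 − 8 = 1, and the invariant factors of ∂_1 are all 1, so H_0 = Z.
  H_1: rank ker ∂_1 − rank ∂_2 = (27 − 8) − 18 = 1, and ∂_2 has invariant factor 2 > 1, so H_1 = Z ⊕ Z/2.
  H_2: rank ker ∂_2 − rank ∂_3 = (18 − 18) − 0 = 0, and there is no ∂_3, so H_2 = 0.

(K is a triangulation of the Klein bottle.)

H_0 ≅ Z,  H_1 ≅ Z ⊕ Z/2,  H_2 = 0.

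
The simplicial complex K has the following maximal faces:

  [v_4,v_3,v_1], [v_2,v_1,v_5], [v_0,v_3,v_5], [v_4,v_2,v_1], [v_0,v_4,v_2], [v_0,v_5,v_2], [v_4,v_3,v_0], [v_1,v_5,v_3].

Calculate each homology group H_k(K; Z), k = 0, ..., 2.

Fix the vertex order v_0 < v_1 < v_2 < v_3 < v_4 < v_5 and write every simplex with vertices in increasing order. Then dim K = 2 and the simplices of K are:

  0-simplices (6): [v_0], [v_1], [v_2], [v_3], [v_4], [v_5]
  1-simplices (12): [v_0,v_2], [v_0,v_3], [v_0,v_4], [v_0,v_5], [v_1,v_2], [v_1,v_3], [v_1,v_4], [v_1,v_5], [v_2,v_4], [v_2,v_5], [v_3,v_4], [v_3,v_5]
  2-simplices (8): [v_0,v_2,v_4], [v_0,v_2,v_5], [v_0,v_3,v_4], [v_0,v_3,v_5], [v_1,v_2,v_4], [v_1,v_2,v_5], [v_1,v_3,v_4], [v_1,v_3,v_5]

so the chain groups are C_0 ≅ Z^6, C_1 ≅ Z^12, C_2 ≅ Z^8.

The boundary map ∂_1: C_1 → C_0 maps an edge to its endpoints' difference, ∂[p,q] = q − p. For instance
  ∂[v_3,v_4] = [v_4] − [v_3].
The resulting 6×12 matrix has rank 5, and its Smith normal form has invariant factors (1,1,1,1,1).

Boundary ∂_2: C_2 → C_1 acts by ∂[p,q,r] = [q,r] − [p,r] + [p,q]. For instance
  ∂[v_1,v_3,v_4] = [v_3,v_4] − [v_1,v_4] + [v_1,v_3],
  ∂[v_0,v_3,v_4] = [v_3,v_4] − [v_0,v_4] + [v_0,v_3].
This gives a 12×8 integer matrix of rank 7; reducing to Smith normal form yields diagonal entries (1,1,1,1,1,1,1).

From H_k ≅ ker(∂_k) / im(∂_{k+1}) we obtain:

  H_0: rank C_0 − rank ∂_1 = 6 − 5 = 1, and the invariant factors of ∂_1 are all 1, so H_0 = Z.
  H_1: rank ker ∂_1 − rank ∂_2 = (12 − 5) − 7 = 0, and the invariant factors of ∂_2 are all 1, so H_1 = 0.
  H_2: rank ker ∂_2 − rank ∂_3 = (8 − 7) − 0 = 1, and there is no ∂_3, so H_2 = Z.

As a check, the Euler characteristic is 6 − 12 + 8 = 2, which agrees with 1 − 0 + 1 = 2.
(K is a triangulation of the 2-sphere S^2.)

H_0 = Z,  H_1 = 0,  H_2 = Z.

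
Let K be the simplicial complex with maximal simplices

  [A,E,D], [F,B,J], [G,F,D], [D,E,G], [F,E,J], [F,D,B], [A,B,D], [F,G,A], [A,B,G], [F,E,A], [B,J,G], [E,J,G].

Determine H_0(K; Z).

H_0 = Z.

We work with the vertex ordering A < B < D < E < F < G < J. The simplices of K, each written with vertices in increasing order, are:

  0-simplices (7): A, B, D, E, F, G, J
  1-simplices (18): AB, AD, AE, AF, AG, BD, BF, BG, BJ, DE, DF, DG, EF, EG, EJ, FG, FJ, GJ
  2-simplices (12): ABD, ABG, ADE, AEF, AFG, BDF, BFJ, BGJ, DEG, DFG, EFJ, EGJ

so the chain groups are C_0 ≅ Z^7, C_1 ≅ Z^18, C_2 ≅ Z^12.

∂_1: C_1 → C_0 maps an edge to its endpoints' difference, ∂[p,q] = q − p. For instance
  ∂FG = G − F.
The 7×18 boundary matrix has rank 6 and Smith normal form diag(1,1,1,1,1,1).

The boundary map ∂_2: C_2 → C_1 sends each 2-simplex [p,q,r] to [q,r] − [p,r] + [p,q]. For instance
  ∂BFJ = FJ − BJ + BF,
  ∂EFJ = FJ − EJ + EF.
The 18×12 boundary matrix has rank 12 and Smith normal form diag(1,1,1,1,1,1,1,1,1,1,1,2).

From H_k ≅ ker(∂_k) / im(∂_{k+1}) we obtain:

  H_0: rank C_0 − rank ∂_1 = 7 − 6 = 1, and the invariant factors of ∂_1 are all 1, so H_0 ≅ Z.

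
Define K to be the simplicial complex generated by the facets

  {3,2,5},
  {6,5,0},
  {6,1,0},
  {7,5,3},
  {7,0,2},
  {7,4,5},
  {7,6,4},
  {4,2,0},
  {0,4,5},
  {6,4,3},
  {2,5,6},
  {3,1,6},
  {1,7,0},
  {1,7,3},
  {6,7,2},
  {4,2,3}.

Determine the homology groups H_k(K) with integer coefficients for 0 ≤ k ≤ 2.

H_0 = Z,  H_1 = Z^2,  H_2 = Z.

Take the total order 0 < 1 < 2 < 3 < 4 < 5 < 6 < 7 on the vertex set. Then K (dimension 2) consists of the simplices:

  0-simplices (8): [0], [1], [2], [3], [4], [5], [6], [7]
  1-simplices (24): (24 of them)
  2-simplices (16): [0,1,6], [0,1,7], [0,2,4], [0,2,7], [0,4,5], [0,5,6], [1,3,6], [1,3,7], [2,3,4], [2,3,5], [2,5,6], [2,6,7], [3,4,6], [3,5,7], [4,5,7], [4,6,7]

Hence C_0 ≅ Z^8, C_1 ≅ Z^24, C_2 ≅ Z^16.

Boundary ∂_1: C_1 → C_0 is given by ∂[p,q] = [q] − [p]. For instance
  ∂[4,7] = [7] − [4].
The 8×24 boundary matrix has rank 7 and Smith normal form diag(1,1,1,1,1,1,1).

The boundary map ∂_2: C_2 → C_1 acts by ∂[p,q,r] = [q,r] − [p,r] + [p,q]. For instance
  ∂[4,5,7] = [5,7] − [4,7] + [4,5],
  ∂[2,6,7] = [6,7] − [2,7] + [2,6].
The resulting 24×16 matrix has rank 15, and its Smith normal form has invariant factors (1,1,1,1,1,1,1,1,1,1,1,1,1,1,1).

From H_k ≅ ker(∂_k) / im(∂_{k+1}) we obtain:

  H_0: rank C_0 − rank ∂_1 = 8 − 7 = 1, and the invariant factors of ∂_1 are all 1, so H_0 ≅ Z.
  H_1: rank ker ∂_1 − rank ∂_2 = (24 − 7) − 15 = 2, and the invariant factors of ∂_2 are all 1, so H_1 ≅ Z^2.
  H_2: rank ker ∂_2 − rank ∂_3 = (16 − 15) − 0 = 1, and there is no ∂_3, so H_2 ≅ Z.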